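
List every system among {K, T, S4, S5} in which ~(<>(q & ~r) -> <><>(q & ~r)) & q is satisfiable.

K

K-tableau for the formula:
1. ~(<>(q & ~r) -> <><>(q & ~r)) & q, 0
2. ~(<>(q & ~r) -> <><>(q & ~r)), 0
3. q, 0
4. <>(q & ~r), 0
5. ~<><>(q & ~r), 0
6. q & ~r, 1
7. q, 1
8. ~r, 1
9. ~<>(q & ~r), 1
Accessibility: 0R1
Complete open branch: satisfiable in K.
T-tableau for the formula:
1. ~(<>(q & ~r) -> <><>(q & ~r)) & q, 0
2. ~(<>(q & ~r) -> <><>(q & ~r)), 0
3. q, 0
4. <>(q & ~r), 0
5. ~<><>(q & ~r), 0
6. ~<>(q & ~r), 0
7. ~(q & ~r), 0
8. r, 0
9. q & ~r, 1
10. q, 1
11. ~r, 1
12. ~<>(q & ~r), 1
13. ~(q & ~r), 1
14. r, 1
Accessibility: 0R0, 0R1, 1R1
Branch closes: r and ~r both at 1.
Every branch closes (one shown): unsatisfiable in T, hence also in S4, S5 (every S4/S5-frame is a T-frame).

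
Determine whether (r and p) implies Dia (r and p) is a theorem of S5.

Valid in S5

Tableau for the negation not ((r and p) implies Dia (r and p)):
1. not ((r and p) implies Dia (r and p)), w0
2. r and p, w0
3. not Dia (r and p), w0
4. r, w0
5. p, w0
6. not (r and p), w0
7. not p, w0
Accessibility: w0Rw0
Branch closes: p and not p both at w0.
All branches of the negation close; one closing branch shown above.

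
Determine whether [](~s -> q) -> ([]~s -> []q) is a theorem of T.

Tableau for the negation ~([](~s -> q) -> ([]~s -> []q)):
1. ~([](~s -> q) -> ([]~s -> []q)), 0
2. [](~s -> q), 0   [~->-rule on 1]
3. ~([]~s -> []q), 0   [~->-rule on 1]
4. []~s, 0   [~->-rule on 3]
5. ~[]q, 0   [~->-rule on 3]
6. ~s -> q, 0   [[]-rule on 2 via 0R0]
7. ~s, 0   [[]-rule on 4 via 0R0]
8. q, 0   [->-rule on 6 (branches; this branch)]
9. ~q, 1   [~[]-rule on 5: fresh world 1, 0R1]
10. ~s -> q, 1   [[]-rule on 2 via 0R1]
11. ~s, 1   [[]-rule on 4 via 0R1]
12. q, 1   [->-rule on 10 (branches; this branch)]
Accessibility: 0R0, 0R1, 1R1
Branch closes: q and ~q both at 1.
All branches of the negation close; one closing branch shown above.

Yes, valid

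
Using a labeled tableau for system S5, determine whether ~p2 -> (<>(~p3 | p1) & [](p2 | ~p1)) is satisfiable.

1. ~p2 -> (<>(~p3 | p1) & [](p2 | ~p1)), u
2. <>(~p3 | p1) & [](p2 | ~p1), u
3. <>(~p3 | p1), u
4. [](p2 | ~p1), u
5. p2 | ~p1, u
6. ~p1, u
7. ~p3 | p1, v
8. p2 | ~p1, v
9. p1, v
10. p2, v
Accessibility: uRu, uRv, vRu, vRv

Satisfiable (open branch found)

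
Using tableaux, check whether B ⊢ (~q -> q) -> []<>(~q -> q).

Valid in B

Tableau for the negation ~((~q -> q) -> []<>(~q -> q)):
1. ~((~q -> q) -> []<>(~q -> q)), u
2. ~q -> q, u
3. ~[]<>(~q -> q), u
4. q, u
5. ~<>(~q -> q), v
6. ~(~q -> q), u
7. ~q, u
Accessibility: uRu, uRv, vRu, vRv
Branch closes: q and ~q both at u.
Every branch of the negation's tableau closes; the branch above is one of them.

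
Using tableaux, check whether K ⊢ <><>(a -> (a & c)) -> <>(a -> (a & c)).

Tableau for the negation ~(<><>(a -> (a & c)) -> <>(a -> (a & c))):
1. ~(<><>(a -> (a & c)) -> <>(a -> (a & c))), 0
2. <><>(a -> (a & c)), 0   [~->-rule on 1]
3. ~<>(a -> (a & c)), 0   [~->-rule on 1]
4. <>(a -> (a & c)), 1   [<>-rule on 2: fresh world 1, 0R1]
5. ~(a -> (a & c)), 1   [~<>-rule on 3 via 0R1]
6. a, 1   [~->-rule on 5]
7. ~(a & c), 1   [~->-rule on 5]
8. ~c, 1   [~&-rule on 7 (branches; this branch)]
9. a -> (a & c), 2   [<>-rule on 4: fresh world 2, 1R2]
10. a & c, 2   [->-rule on 9 (branches; this branch)]
11. a, 2   [&-rule on 10]
12. c, 2   [&-rule on 10]
Accessibility: 0R1, 1R2
The negation has an open branch (countermodel exists).

Invalid (countermodel exists)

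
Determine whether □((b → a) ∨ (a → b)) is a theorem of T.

Yes, valid

Tableau for the negation ¬□((b → a) ∨ (a → b)):
1. ¬□((b → a) ∨ (a → b)), w0
2. ¬((b → a) ∨ (a → b)), w1   [¬□-rule on 1: fresh world w1, w0Rw1]
3. ¬(b → a), w1   [¬∨-rule on 2]
4. ¬(a → b), w1   [¬∨-rule on 2]
5. b, w1   [¬→-rule on 3]
6. ¬a, w1   [¬→-rule on 3]
7. a, w1   [¬→-rule on 4]
8. ¬b, w1   [¬→-rule on 4]
Accessibility: w0Rw0, w0Rw1, w1Rw1
Branch closes: a and ¬a both at w1.
Every branch of the negation's tableau closes; the branch above is one of them.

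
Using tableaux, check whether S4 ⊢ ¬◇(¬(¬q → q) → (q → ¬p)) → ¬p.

Yes, valid

Tableau for the negation ¬(¬◇(¬(¬q → q) → (q → ¬p)) → ¬p):
1. ¬(¬◇(¬(¬q → q) → (q → ¬p)) → ¬p), w0
2. ¬◇(¬(¬q → q) → (q → ¬p)), w0
3. p, w0
4. ¬(¬(¬q → q) → (q → ¬p)), w0
5. ¬(¬q → q), w0
6. ¬(q → ¬p), w0
7. ¬q, w0
8. q, w0
Accessibility: w0Rw0
Branch closes: q and ¬q both at w0.
All branches of the negation close; one closing branch shown above.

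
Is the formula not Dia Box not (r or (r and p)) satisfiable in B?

Satisfiable

1. not Dia Box not (r or (r and p)), 0
2. not Box not (r or (r and p)), 0   [neg-Dia-rule on 1 via 0R0]
3. r or (r and p), 1   [neg-Box-rule on 2: fresh world 1, 0R1]
4. not Box not (r or (r and p)), 1   [neg-Dia-rule on 1 via 0R1]
5. r and p, 1   [or-rule on 3 (branches; this branch)]
6. r, 1   [and-rule on 5]
7. p, 1   [and-rule on 5]
8. r or (r and p), 2   [neg-Box-rule on 4: fresh world 2, 1R2]
9. r and p, 2   [or-rule on 8 (branches; this branch)]
10. r, 2   [and-rule on 9]
11. p, 2   [and-rule on 9]
Accessibility: 0R0, 0R1, 1R0, 1R1, 1R2, 2R1, 2R2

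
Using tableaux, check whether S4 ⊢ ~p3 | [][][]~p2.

Tableau for the negation ~(~p3 | [][][]~p2):
1. ~(~p3 | [][][]~p2), w0
2. p3, w0
3. ~[][][]~p2, w0
4. ~[][]~p2, w1
5. ~[]~p2, w2
6. p2, w3
Accessibility: w0Rw0, w0Rw1, w0Rw2, w0Rw3, w1Rw1, w1Rw2, w1Rw3, w2Rw2, w2Rw3, w3Rw3
The negation has an open branch (countermodel exists).

No, not valid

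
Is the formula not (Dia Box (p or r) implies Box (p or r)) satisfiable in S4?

1. not (Dia Box (p or r) implies Box (p or r)), 0
2. Dia Box (p or r), 0   [neg-implies-rule on 1]
3. not Box (p or r), 0   [neg-implies-rule on 1]
4. Box (p or r), 1   [Dia-rule on 2: fresh world 1, 0R1]
5. p or r, 1   [Box-rule on 4 via 1R1]
6. r, 1   [or-rule on 5 (branches; this branch)]
7. not (p or r), 2   [neg-Box-rule on 3: fresh world 2, 0R2]
8. not p, 2   [neg-or-rule on 7]
9. not r, 2   [neg-or-rule on 7]
Accessibility: 0R0, 0R1, 0R2, 1R1, 2R2

Satisfiable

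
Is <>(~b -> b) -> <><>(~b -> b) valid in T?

Tableau for the negation ~(<>(~b -> b) -> <><>(~b -> b)):
1. ~(<>(~b -> b) -> <><>(~b -> b)), 0
2. <>(~b -> b), 0   [~->-rule on 1]
3. ~<><>(~b -> b), 0   [~->-rule on 1]
4. ~<>(~b -> b), 0   [~<>-rule on 3 via 0R0]
5. ~(~b -> b), 0   [~<>-rule on 4 via 0R0]
6. ~b, 0   [~->-rule on 5]
7. ~b -> b, 1   [<>-rule on 2: fresh world 1, 0R1]
8. ~<>(~b -> b), 1   [~<>-rule on 3 via 0R1]
9. ~(~b -> b), 1   [~<>-rule on 4 via 0R1]
10. ~b, 1   [~->-rule on 9]
11. b, 1   [->-rule on 7 (branches; this branch)]
Accessibility: 0R0, 0R1, 1R1
Branch closes: b and ~b both at 1.
All branches of the negation close; one closing branch shown above.

Valid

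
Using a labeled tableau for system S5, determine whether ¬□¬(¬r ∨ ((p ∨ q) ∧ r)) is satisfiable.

Satisfiable (open branch found)

1. ¬□¬(¬r ∨ ((p ∨ q) ∧ r)), w0
2. ¬r ∨ ((p ∨ q) ∧ r), w1
3. (p ∨ q) ∧ r, w1
4. p ∨ q, w1
5. r, w1
6. q, w1
Accessibility: w0Rw0, w0Rw1, w1Rw0, w1Rw1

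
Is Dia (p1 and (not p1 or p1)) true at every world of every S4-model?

Tableau for the negation not Dia (p1 and (not p1 or p1)):
1. not Dia (p1 and (not p1 or p1)), u
2. not (p1 and (not p1 or p1)), u
3. not p1, u
Accessibility: uRu
The negation has an open branch (countermodel exists).

Invalid (countermodel exists)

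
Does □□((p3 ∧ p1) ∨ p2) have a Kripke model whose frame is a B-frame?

1. □□((p3 ∧ p1) ∨ p2), u
2. □((p3 ∧ p1) ∨ p2), u   [□-rule on 1 via uRu]
3. (p3 ∧ p1) ∨ p2, u   [□-rule on 2 via uRu]
4. p2, u   [∨-rule on 3 (branches; this branch)]
Accessibility: uRu

Satisfiable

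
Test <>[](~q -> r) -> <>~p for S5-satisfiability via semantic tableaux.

1. <>[](~q -> r) -> <>~p, u
2. <>~p, u   [->-rule on 1 (branches; this branch)]
3. ~p, v   [<>-rule on 2: fresh world v, uRv]
Accessibility: uRu, uRv, vRu, vRv

Yes, satisfiable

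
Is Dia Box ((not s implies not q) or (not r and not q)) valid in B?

Invalid (countermodel exists)

Tableau for the negation not Dia Box ((not s implies not q) or (not r and not q)):
1. not Dia Box ((not s implies not q) or (not r and not q)), 0
2. not Box ((not s implies not q) or (not r and not q)), 0
3. not ((not s implies not q) or (not r and not q)), 1
4. not (not s implies not q), 1
5. not (not r and not q), 1
6. not s, 1
7. q, 1
8. not Box ((not s implies not q) or (not r and not q)), 1
9. not ((not s implies not q) or (not r and not q)), 2
10. not (not s implies not q), 2
11. not (not r and not q), 2
12. not s, 2
13. q, 2
Accessibility: 0R0, 0R1, 1R0, 1R1, 1R2, 2R1, 2R2
The negation has an open branch (countermodel exists).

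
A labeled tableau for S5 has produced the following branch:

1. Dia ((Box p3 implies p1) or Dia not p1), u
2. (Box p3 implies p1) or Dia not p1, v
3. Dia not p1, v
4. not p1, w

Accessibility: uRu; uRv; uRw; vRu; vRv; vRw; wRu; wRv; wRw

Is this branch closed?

No atom appears with both signs at the same world.

Open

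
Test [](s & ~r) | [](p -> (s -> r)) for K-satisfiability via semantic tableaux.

Satisfiable

1. [](s & ~r) | [](p -> (s -> r)), 0
2. [](p -> (s -> r)), 0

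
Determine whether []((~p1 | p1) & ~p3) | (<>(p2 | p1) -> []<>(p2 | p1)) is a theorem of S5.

Valid in S5

Tableau for the negation ~([]((~p1 | p1) & ~p3) | (<>(p2 | p1) -> []<>(p2 | p1))):
1. ~([]((~p1 | p1) & ~p3) | (<>(p2 | p1) -> []<>(p2 | p1))), 0
2. ~[]((~p1 | p1) & ~p3), 0
3. ~(<>(p2 | p1) -> []<>(p2 | p1)), 0
4. <>(p2 | p1), 0
5. ~[]<>(p2 | p1), 0
6. ~((~p1 | p1) & ~p3), 1
7. p3, 1
8. p2 | p1, 2
9. p1, 2
10. ~<>(p2 | p1), 3
11. ~(p2 | p1), 0
12. ~p2, 0
13. ~p1, 0
14. ~(p2 | p1), 1
15. ~p2, 1
16. ~p1, 1
17. ~(p2 | p1), 2
18. ~p2, 2
19. ~p1, 2
Accessibility: 0R0, 0R1, 0R2, 0R3, 1R0, 1R1, 1R2, 1R3, 2R0, 2R1, 2R2, 2R3, 3R0, 3R1, 3R2, 3R3
Branch closes: p1 and ~p1 both at 2.
Every branch of the negation's tableau closes; the branch above is one of them.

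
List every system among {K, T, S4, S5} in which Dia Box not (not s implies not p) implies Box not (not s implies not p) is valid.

S5-tableau for the negation not (Dia Box not (not s implies not p) implies Box not (not s implies not p)):
1. not (Dia Box not (not s implies not p) implies Box not (not s implies not p)), u
2. Dia Box not (not s implies not p), u
3. not Box not (not s implies not p), u
4. Box not (not s implies not p), v
5. not (not s implies not p), u
6. not s, u
7. p, u
8. not (not s implies not p), v
9. not s, v
10. p, v
11. not s implies not p, w
12. not (not s implies not p), w
13. not s, w
14. p, w
15. not p, w
Accessibility: uRu, uRv, uRw, vRu, vRv, vRw, wRu, wRv, wRw
Branch closes: p and not p both at w.
Every branch closes (one shown): valid in S5.
S4-tableau for the negation not (Dia Box not (not s implies not p) implies Box not (not s implies not p)):
1. not (Dia Box not (not s implies not p) implies Box not (not s implies not p)), u
2. Dia Box not (not s implies not p), u
3. not Box not (not s implies not p), u
4. Box not (not s implies not p), v
5. not (not s implies not p), v
6. not s, v
7. p, v
8. not s implies not p, w
9. not p, w
Accessibility: uRu, uRv, uRw, vRv, wRw
Complete open branch: countermodel on an S4-frame, so not valid in S4, nor in K, T (the same frame is also a K-frame and a T-frame).

S5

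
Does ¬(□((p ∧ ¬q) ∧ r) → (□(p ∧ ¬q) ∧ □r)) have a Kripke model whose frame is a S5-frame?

1. ¬(□((p ∧ ¬q) ∧ r) → (□(p ∧ ¬q) ∧ □r)), w0
2. □((p ∧ ¬q) ∧ r), w0
3. ¬(□(p ∧ ¬q) ∧ □r), w0
4. (p ∧ ¬q) ∧ r, w0
5. p ∧ ¬q, w0
6. r, w0
7. p, w0
8. ¬q, w0
9. ¬□(p ∧ ¬q), w0
10. ¬(p ∧ ¬q), w1
11. (p ∧ ¬q) ∧ r, w1
12. p ∧ ¬q, w1
13. r, w1
14. p, w1
15. ¬q, w1
16. q, w1
Accessibility: w0Rw0, w0Rw1, w1Rw0, w1Rw1
Branch closes: q and ¬q both at w1.
(One branch shown.) All branches close.

No, unsatisfiable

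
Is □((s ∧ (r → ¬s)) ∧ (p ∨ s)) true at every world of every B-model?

Tableau for the negation ¬□((s ∧ (r → ¬s)) ∧ (p ∨ s)):
1. ¬□((s ∧ (r → ¬s)) ∧ (p ∨ s)), w0
2. ¬((s ∧ (r → ¬s)) ∧ (p ∨ s)), w1
3. ¬(p ∨ s), w1
4. ¬p, w1
5. ¬s, w1
Accessibility: w0Rw0, w0Rw1, w1Rw0, w1Rw1
The negation has an open branch (countermodel exists).

Invalid (countermodel exists)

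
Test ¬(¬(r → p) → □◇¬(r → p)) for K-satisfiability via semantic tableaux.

1. ¬(¬(r → p) → □◇¬(r → p)), w0
2. ¬(r → p), w0   [¬→-rule on 1]
3. ¬□◇¬(r → p), w0   [¬→-rule on 1]
4. r, w0   [¬→-rule on 2]
5. ¬p, w0   [¬→-rule on 2]
6. ¬◇¬(r → p), w1   [¬□-rule on 3: fresh world w1, w0Rw1]
Accessibility: w0Rw1

Satisfiable (open branch found)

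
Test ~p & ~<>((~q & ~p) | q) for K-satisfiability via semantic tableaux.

1. ~p & ~<>((~q & ~p) | q), 0
2. ~p, 0
3. ~<>((~q & ~p) | q), 0

Satisfiable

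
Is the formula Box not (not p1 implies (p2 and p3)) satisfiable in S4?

1. Box not (not p1 implies (p2 and p3)), w0
2. not (not p1 implies (p2 and p3)), w0
3. not p1, w0
4. not (p2 and p3), w0
5. not p3, w0
Accessibility: w0Rw0

Satisfiable (open branch found)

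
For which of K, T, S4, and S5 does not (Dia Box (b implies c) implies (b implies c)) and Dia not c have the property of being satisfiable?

K, T, S4

S5-tableau for the formula:
1. not (Dia Box (b implies c) implies (b implies c)) and Dia not c, 0
2. not (Dia Box (b implies c) implies (b implies c)), 0
3. Dia not c, 0
4. Dia Box (b implies c), 0
5. not (b implies c), 0
6. b, 0
7. not c, 0
8. not c, 1
9. Box (b implies c), 2
10. b implies c, 0
11. b implies c, 1
12. b implies c, 2
13. c, 0
Accessibility: 0R0, 0R1, 0R2, 1R0, 1R1, 1R2, 2R0, 2R1, 2R2
Branch closes: c and not c both at 0.
Every branch closes (one shown): unsatisfiable in S5.
S4-tableau for the formula:
1. not (Dia Box (b implies c) implies (b implies c)) and Dia not c, 0
2. not (Dia Box (b implies c) implies (b implies c)), 0
3. Dia not c, 0
4. Dia Box (b implies c), 0
5. not (b implies c), 0
6. b, 0
7. not c, 0
8. not c, 1
9. Box (b implies c), 2
10. b implies c, 2
11. c, 2
Accessibility: 0R0, 0R1, 0R2, 1R1, 2R2
Complete open branch: satisfiable in S4, hence also in K, T (this S4-model is also a K-model and a T-model).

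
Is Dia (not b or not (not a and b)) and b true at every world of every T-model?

Tableau for the negation not (Dia (not b or not (not a and b)) and b):
1. not (Dia (not b or not (not a and b)) and b), 0
2. not b, 0   [neg-and-rule on 1 (branches; this branch)]
Accessibility: 0R0
The negation has an open branch (countermodel exists).

Invalid (countermodel exists)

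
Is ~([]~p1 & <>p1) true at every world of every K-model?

Tableau for the negation []~p1 & <>p1:
1. []~p1 & <>p1, u
2. []~p1, u
3. <>p1, u
4. p1, v
5. ~p1, v
Accessibility: uRv
Branch closes: p1 and ~p1 both at v.
All branches of the negation close; one closing branch shown above.

Yes, valid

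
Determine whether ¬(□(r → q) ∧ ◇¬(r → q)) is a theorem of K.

Tableau for the negation □(r → q) ∧ ◇¬(r → q):
1. □(r → q) ∧ ◇¬(r → q), u
2. □(r → q), u
3. ◇¬(r → q), u
4. ¬(r → q), v
5. r, v
6. ¬q, v
7. r → q, v
8. q, v
Accessibility: uRv
Branch closes: q and ¬q both at v.
Every branch of the negation's tableau closes; the branch above is one of them.

Yes, valid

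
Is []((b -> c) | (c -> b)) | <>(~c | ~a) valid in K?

Yes, valid

Tableau for the negation ~([]((b -> c) | (c -> b)) | <>(~c | ~a)):
1. ~([]((b -> c) | (c -> b)) | <>(~c | ~a)), u
2. ~[]((b -> c) | (c -> b)), u
3. ~<>(~c | ~a), u
4. ~((b -> c) | (c -> b)), v
5. ~(b -> c), v
6. ~(c -> b), v
7. b, v
8. ~c, v
9. c, v
10. ~b, v
Accessibility: uRv
Branch closes: c and ~c both at v.
Every branch of the negation's tableau closes; the branch above is one of them.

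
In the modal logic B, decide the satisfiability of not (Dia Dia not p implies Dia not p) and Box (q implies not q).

1. not (Dia Dia not p implies Dia not p) and Box (q implies not q), w0
2. not (Dia Dia not p implies Dia not p), w0   [and-rule on 1]
3. Box (q implies not q), w0   [and-rule on 1]
4. Dia Dia not p, w0   [neg-implies-rule on 2]
5. not Dia not p, w0   [neg-implies-rule on 2]
6. q implies not q, w0   [Box-rule on 3 via w0Rw0]
7. p, w0   [neg-Dia-rule on 5 via w0Rw0]
8. not q, w0   [implies-rule on 6 (branches; this branch)]
9. Dia not p, w1   [Dia-rule on 4: fresh world w1, w0Rw1]
10. q implies not q, w1   [Box-rule on 3 via w0Rw1]
11. p, w1   [neg-Dia-rule on 5 via w0Rw1]
12. not q, w1   [implies-rule on 10 (branches; this branch)]
13. not p, w2   [Dia-rule on 9: fresh world w2, w1Rw2]
Accessibility: w0Rw0, w0Rw1, w1Rw0, w1Rw1, w1Rw2, w2Rw1, w2Rw2

Satisfiable (open branch found)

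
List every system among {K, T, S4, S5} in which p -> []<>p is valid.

S5

S5-tableau for the negation ~(p -> []<>p):
1. ~(p -> []<>p), 0
2. p, 0   [~->-rule on 1]
3. ~[]<>p, 0   [~->-rule on 1]
4. ~<>p, 1   [~[]-rule on 3: fresh world 1, 0R1]
5. ~p, 0   [~<>-rule on 4 via 1R0]
Accessibility: 0R0, 0R1, 1R0, 1R1
Branch closes: p and ~p both at 0.
Every branch closes (one shown): valid in S5.
S4-tableau for the negation ~(p -> []<>p):
1. ~(p -> []<>p), 0
2. p, 0   [~->-rule on 1]
3. ~[]<>p, 0   [~->-rule on 1]
4. ~<>p, 1   [~[]-rule on 3: fresh world 1, 0R1]
5. ~p, 1   [~<>-rule on 4 via 1R1]
Accessibility: 0R0, 0R1, 1R1
Complete open branch: countermodel on an S4-frame, so not valid in S4, nor in K, T (the same frame is also a K-frame and a T-frame).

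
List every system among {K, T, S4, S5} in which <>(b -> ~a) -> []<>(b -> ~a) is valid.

S5-tableau for the negation ~(<>(b -> ~a) -> []<>(b -> ~a)):
1. ~(<>(b -> ~a) -> []<>(b -> ~a)), u
2. <>(b -> ~a), u
3. ~[]<>(b -> ~a), u
4. b -> ~a, v
5. ~a, v
6. ~<>(b -> ~a), w
7. ~(b -> ~a), u
8. b, u
9. a, u
10. ~(b -> ~a), v
11. b, v
12. a, v
Accessibility: uRu, uRv, uRw, vRu, vRv, vRw, wRu, wRv, wRw
Branch closes: a and ~a both at v.
Every branch closes (one shown): valid in S5.
S4-tableau for the negation ~(<>(b -> ~a) -> []<>(b -> ~a)):
1. ~(<>(b -> ~a) -> []<>(b -> ~a)), u
2. <>(b -> ~a), u
3. ~[]<>(b -> ~a), u
4. b -> ~a, v
5. ~a, v
6. ~<>(b -> ~a), w
7. ~(b -> ~a), w
8. b, w
9. a, w
Accessibility: uRu, uRv, uRw, vRv, wRw
Complete open branch: countermodel on an S4-frame, so not valid in S4, nor in K, T (the same frame is also a K-frame and a T-frame).

S5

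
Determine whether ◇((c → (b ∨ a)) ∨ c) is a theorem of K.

Tableau for the negation ¬◇((c → (b ∨ a)) ∨ c):
1. ¬◇((c → (b ∨ a)) ∨ c), w0
The negation has an open branch (countermodel exists).

No, not valid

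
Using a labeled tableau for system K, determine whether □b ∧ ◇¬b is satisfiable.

Unsatisfiable

1. □b ∧ ◇¬b, 0
2. □b, 0
3. ◇¬b, 0
4. ¬b, 1
5. b, 1
Accessibility: 0R1
Branch closes: b and ¬b both at 1.
Every branch closes; the branch above is one of them.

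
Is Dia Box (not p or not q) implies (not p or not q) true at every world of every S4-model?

No, not valid

Tableau for the negation not (Dia Box (not p or not q) implies (not p or not q)):
1. not (Dia Box (not p or not q) implies (not p or not q)), u
2. Dia Box (not p or not q), u   [neg-implies-rule on 1]
3. not (not p or not q), u   [neg-implies-rule on 1]
4. p, u   [neg-or-rule on 3]
5. q, u   [neg-or-rule on 3]
6. Box (not p or not q), v   [Dia-rule on 2: fresh world v, uRv]
7. not p or not q, v   [Box-rule on 6 via vRv]
8. not q, v   [or-rule on 7 (branches; this branch)]
Accessibility: uRu, uRv, vRv
The negation has an open branch (countermodel exists).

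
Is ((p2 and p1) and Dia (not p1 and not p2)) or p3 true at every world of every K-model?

Invalid (countermodel exists)

Tableau for the negation not (((p2 and p1) and Dia (not p1 and not p2)) or p3):
1. not (((p2 and p1) and Dia (not p1 and not p2)) or p3), 0
2. not ((p2 and p1) and Dia (not p1 and not p2)), 0
3. not p3, 0
4. not Dia (not p1 and not p2), 0
The negation has an open branch (countermodel exists).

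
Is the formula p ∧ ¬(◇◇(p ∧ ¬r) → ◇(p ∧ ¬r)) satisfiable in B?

Satisfiable

1. p ∧ ¬(◇◇(p ∧ ¬r) → ◇(p ∧ ¬r)), u
2. p, u
3. ¬(◇◇(p ∧ ¬r) → ◇(p ∧ ¬r)), u
4. ◇◇(p ∧ ¬r), u
5. ¬◇(p ∧ ¬r), u
6. ¬(p ∧ ¬r), u
7. r, u
8. ◇(p ∧ ¬r), v
9. ¬(p ∧ ¬r), v
10. r, v
11. p ∧ ¬r, w
12. p, w
13. ¬r, w
Accessibility: uRu, uRv, vRu, vRv, vRw, wRv, wRw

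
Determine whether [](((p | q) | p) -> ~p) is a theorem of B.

Tableau for the negation ~[](((p | q) | p) -> ~p):
1. ~[](((p | q) | p) -> ~p), 0
2. ~(((p | q) | p) -> ~p), 1
3. (p | q) | p, 1
4. p, 1
Accessibility: 0R0, 0R1, 1R0, 1R1
The negation has an open branch (countermodel exists).

No, not valid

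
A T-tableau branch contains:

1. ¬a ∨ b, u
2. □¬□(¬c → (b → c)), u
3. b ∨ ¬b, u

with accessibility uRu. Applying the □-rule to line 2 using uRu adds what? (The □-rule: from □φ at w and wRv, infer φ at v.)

¬□(¬c → (b → c)), u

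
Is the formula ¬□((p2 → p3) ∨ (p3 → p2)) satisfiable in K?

No, unsatisfiable

1. ¬□((p2 → p3) ∨ (p3 → p2)), 0
2. ¬((p2 → p3) ∨ (p3 → p2)), 1
3. ¬(p2 → p3), 1
4. ¬(p3 → p2), 1
5. p2, 1
6. ¬p3, 1
7. p3, 1
8. ¬p2, 1
Accessibility: 0R1
Branch closes: p3 and ¬p3 both at 1.
Every branch closes; the branch above is one of them.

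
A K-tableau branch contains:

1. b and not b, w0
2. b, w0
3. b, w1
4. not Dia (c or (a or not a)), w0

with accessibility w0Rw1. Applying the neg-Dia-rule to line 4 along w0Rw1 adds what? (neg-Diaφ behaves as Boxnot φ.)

not (c or (a or not a)), w1

neg-Diaφ behaves as Boxnot φ: propagate the negated body to each accessible world.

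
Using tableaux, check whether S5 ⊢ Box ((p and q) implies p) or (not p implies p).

Valid in S5

Tableau for the negation not (Box ((p and q) implies p) or (not p implies p)):
1. not (Box ((p and q) implies p) or (not p implies p)), 0
2. not Box ((p and q) implies p), 0
3. not (not p implies p), 0
4. not p, 0
5. not ((p and q) implies p), 1
6. p and q, 1
7. not p, 1
8. p, 1
9. q, 1
Accessibility: 0R0, 0R1, 1R0, 1R1
Branch closes: p and not p both at 1.
All branches of the negation close; one closing branch shown above.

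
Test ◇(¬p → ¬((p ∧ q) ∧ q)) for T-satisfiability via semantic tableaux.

1. ◇(¬p → ¬((p ∧ q) ∧ q)), 0
2. ¬p → ¬((p ∧ q) ∧ q), 1
3. ¬((p ∧ q) ∧ q), 1
4. ¬q, 1
Accessibility: 0R0, 0R1, 1R1

Satisfiable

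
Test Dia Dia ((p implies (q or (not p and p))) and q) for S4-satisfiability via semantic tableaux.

Satisfiable

1. Dia Dia ((p implies (q or (not p and p))) and q), w0
2. Dia ((p implies (q or (not p and p))) and q), w1
3. (p implies (q or (not p and p))) and q, w2
4. p implies (q or (not p and p)), w2
5. q, w2
6. q or (not p and p), w2
Accessibility: w0Rw0, w0Rw1, w0Rw2, w1Rw1, w1Rw2, w2Rw2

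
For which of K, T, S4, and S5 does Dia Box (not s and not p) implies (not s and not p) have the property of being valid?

S4-tableau for the negation not (Dia Box (not s and not p) implies (not s and not p)):
1. not (Dia Box (not s and not p) implies (not s and not p)), w0
2. Dia Box (not s and not p), w0   [neg-implies-rule on 1]
3. not (not s and not p), w0   [neg-implies-rule on 1]
4. p, w0   [neg-and-rule on 3 (branches; this branch)]
5. Box (not s and not p), w1   [Dia-rule on 2: fresh world w1, w0Rw1]
6. not s and not p, w1   [Box-rule on 5 via w1Rw1]
7. not s, w1   [and-rule on 6]
8. not p, w1   [and-rule on 6]
Accessibility: w0Rw0, w0Rw1, w1Rw1
Complete open branch: countermodel on an S4-frame, so not valid in S4, nor in K, T (the same frame is also a K-frame and a T-frame).
S5-tableau for the negation not (Dia Box (not s and not p) implies (not s and not p)):
1. not (Dia Box (not s and not p) implies (not s and not p)), w0
2. Dia Box (not s and not p), w0   [neg-implies-rule on 1]
3. not (not s and not p), w0   [neg-implies-rule on 1]
4. p, w0   [neg-and-rule on 3 (branches; this branch)]
5. Box (not s and not p), w1   [Dia-rule on 2: fresh world w1, w0Rw1]
6. not s and not p, w0   [Box-rule on 5 via w1Rw0]
7. not s, w0   [and-rule on 6]
8. not p, w0   [and-rule on 6]
Accessibility: w0Rw0, w0Rw1, w1Rw0, w1Rw1
Branch closes: p and not p both at w0.
Every branch closes (one shown): valid in S5.

S5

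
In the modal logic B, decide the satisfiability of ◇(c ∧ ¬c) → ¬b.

1. ◇(c ∧ ¬c) → ¬b, u
2. ¬b, u
Accessibility: uRu

Satisfiable (open branch found)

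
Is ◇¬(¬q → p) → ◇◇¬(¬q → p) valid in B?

Tableau for the negation ¬(◇¬(¬q → p) → ◇◇¬(¬q → p)):
1. ¬(◇¬(¬q → p) → ◇◇¬(¬q → p)), u
2. ◇¬(¬q → p), u
3. ¬◇◇¬(¬q → p), u
4. ¬◇¬(¬q → p), u
5. ¬q → p, u
6. p, u
7. ¬(¬q → p), v
8. ¬q, v
9. ¬p, v
10. ¬◇¬(¬q → p), v
11. ¬q → p, v
12. p, v
Accessibility: uRu, uRv, vRu, vRv
Branch closes: p and ¬p both at v.
Every branch of the negation's tableau closes; the branch above is one of them.

Valid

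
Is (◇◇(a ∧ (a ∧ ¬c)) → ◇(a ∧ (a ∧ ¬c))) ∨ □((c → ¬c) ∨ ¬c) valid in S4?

Valid in S4

Tableau for the negation ¬((◇◇(a ∧ (a ∧ ¬c)) → ◇(a ∧ (a ∧ ¬c))) ∨ □((c → ¬c) ∨ ¬c)):
1. ¬((◇◇(a ∧ (a ∧ ¬c)) → ◇(a ∧ (a ∧ ¬c))) ∨ □((c → ¬c) ∨ ¬c)), w0
2. ¬(◇◇(a ∧ (a ∧ ¬c)) → ◇(a ∧ (a ∧ ¬c))), w0
3. ¬□((c → ¬c) ∨ ¬c), w0
4. ◇◇(a ∧ (a ∧ ¬c)), w0
5. ¬◇(a ∧ (a ∧ ¬c)), w0
6. ¬(a ∧ (a ∧ ¬c)), w0
7. ¬(a ∧ ¬c), w0
8. c, w0
9. ¬((c → ¬c) ∨ ¬c), w1
10. ¬(c → ¬c), w1
11. c, w1
12. ¬(a ∧ (a ∧ ¬c)), w1
13. ¬(a ∧ ¬c), w1
14. ◇(a ∧ (a ∧ ¬c)), w2
15. ¬(a ∧ (a ∧ ¬c)), w2
16. ¬(a ∧ ¬c), w2
17. c, w2
18. a ∧ (a ∧ ¬c), w3
19. a, w3
20. a ∧ ¬c, w3
21. ¬c, w3
22. ¬(a ∧ (a ∧ ¬c)), w3
23. ¬(a ∧ ¬c), w3
24. c, w3
Accessibility: w0Rw0, w0Rw1, w0Rw2, w0Rw3, w1Rw1, w2Rw2, w2Rw3, w3Rw3
Branch closes: c and ¬c both at w3.
Every branch of the negation's tableau closes; the branch above is one of them.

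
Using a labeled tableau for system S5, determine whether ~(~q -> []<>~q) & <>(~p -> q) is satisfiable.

No, unsatisfiable

1. ~(~q -> []<>~q) & <>(~p -> q), 0
2. ~(~q -> []<>~q), 0
3. <>(~p -> q), 0
4. ~q, 0
5. ~[]<>~q, 0
6. ~p -> q, 1
7. q, 1
8. ~<>~q, 2
9. q, 0
Accessibility: 0R0, 0R1, 0R2, 1R0, 1R1, 1R2, 2R0, 2R1, 2R2
Branch closes: q and ~q both at 0.
All branches of the tableau close; one closing branch shown above.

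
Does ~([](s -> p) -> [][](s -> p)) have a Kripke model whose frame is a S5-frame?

Unsatisfiable (every branch closes)

1. ~([](s -> p) -> [][](s -> p)), u
2. [](s -> p), u
3. ~[][](s -> p), u
4. s -> p, u
5. p, u
6. ~[](s -> p), v
7. s -> p, v
8. p, v
9. ~(s -> p), w
10. s, w
11. ~p, w
12. s -> p, w
13. p, w
Accessibility: uRu, uRv, uRw, vRu, vRv, vRw, wRu, wRv, wRw
Branch closes: p and ~p both at w.
All branches of the tableau close; one closing branch shown above.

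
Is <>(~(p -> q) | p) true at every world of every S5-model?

No, not valid

Tableau for the negation ~<>(~(p -> q) | p):
1. ~<>(~(p -> q) | p), u
2. ~(~(p -> q) | p), u   [~<>-rule on 1 via uRu]
3. p -> q, u   [~|-rule on 2]
4. ~p, u   [~|-rule on 2]
5. q, u   [->-rule on 3 (branches; this branch)]
Accessibility: uRu
The negation has an open branch (countermodel exists).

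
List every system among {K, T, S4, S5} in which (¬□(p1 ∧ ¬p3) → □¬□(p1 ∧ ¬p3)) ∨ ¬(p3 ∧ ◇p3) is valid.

S5

S4-tableau for the negation ¬((¬□(p1 ∧ ¬p3) → □¬□(p1 ∧ ¬p3)) ∨ ¬(p3 ∧ ◇p3)):
1. ¬((¬□(p1 ∧ ¬p3) → □¬□(p1 ∧ ¬p3)) ∨ ¬(p3 ∧ ◇p3)), 0
2. ¬(¬□(p1 ∧ ¬p3) → □¬□(p1 ∧ ¬p3)), 0
3. p3 ∧ ◇p3, 0
4. ¬□(p1 ∧ ¬p3), 0
5. ¬□¬□(p1 ∧ ¬p3), 0
6. p3, 0
7. ◇p3, 0
8. ¬(p1 ∧ ¬p3), 1
9. p3, 1
10. □(p1 ∧ ¬p3), 2
11. p1 ∧ ¬p3, 2
12. p1, 2
13. ¬p3, 2
14. p3, 3
Accessibility: 0R0, 0R1, 0R2, 0R3, 1R1, 2R2, 3R3
Complete open branch: countermodel on an S4-frame, so not valid in S4, nor in K, T (the same frame is also a K-frame and a T-frame).
S5-tableau for the negation ¬((¬□(p1 ∧ ¬p3) → □¬□(p1 ∧ ¬p3)) ∨ ¬(p3 ∧ ◇p3)):
1. ¬((¬□(p1 ∧ ¬p3) → □¬□(p1 ∧ ¬p3)) ∨ ¬(p3 ∧ ◇p3)), 0
2. ¬(¬□(p1 ∧ ¬p3) → □¬□(p1 ∧ ¬p3)), 0
3. p3 ∧ ◇p3, 0
4. ¬□(p1 ∧ ¬p3), 0
5. ¬□¬□(p1 ∧ ¬p3), 0
6. p3, 0
7. ◇p3, 0
8. ¬(p1 ∧ ¬p3), 1
9. p3, 1
10. □(p1 ∧ ¬p3), 2
11. p1 ∧ ¬p3, 0
12. p1, 0
13. ¬p3, 0
Accessibility: 0R0, 0R1, 0R2, 1R0, 1R1, 1R2, 2R0, 2R1, 2R2
Branch closes: p3 and ¬p3 both at 0.
Every branch closes (one shown): valid in S5.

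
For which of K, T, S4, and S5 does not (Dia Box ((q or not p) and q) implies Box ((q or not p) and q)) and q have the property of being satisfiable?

S4-tableau for the formula:
1. not (Dia Box ((q or not p) and q) implies Box ((q or not p) and q)) and q, w0
2. not (Dia Box ((q or not p) and q) implies Box ((q or not p) and q)), w0
3. q, w0
4. Dia Box ((q or not p) and q), w0
5. not Box ((q or not p) and q), w0
6. Box ((q or not p) and q), w1
7. (q or not p) and q, w1
8. q or not p, w1
9. q, w1
10. not p, w1
11. not ((q or not p) and q), w2
12. not q, w2
Accessibility: w0Rw0, w0Rw1, w0Rw2, w1Rw1, w2Rw2
Complete open branch: satisfiable in S4, hence also in K, T (this S4-model is also a K-model and a T-model).
S5-tableau for the formula:
1. not (Dia Box ((q or not p) and q) implies Box ((q or not p) and q)) and q, w0
2. not (Dia Box ((q or not p) and q) implies Box ((q or not p) and q)), w0
3. q, w0
4. Dia Box ((q or not p) and q), w0
5. not Box ((q or not p) and q), w0
6. Box ((q or not p) and q), w1
7. (q or not p) and q, w0
8. q or not p, w0
9. (q or not p) and q, w1
10. q or not p, w1
11. q, w1
12. not p, w0
13. not p, w1
14. not ((q or not p) and q), w2
15. (q or not p) and q, w2
16. q or not p, w2
17. q, w2
18. not (q or not p), w2
19. not q, w2
20. p, w2
Accessibility: w0Rw0, w0Rw1, w0Rw2, w1Rw0, w1Rw1, w1Rw2, w2Rw0, w2Rw1, w2Rw2
Branch closes: q and not q both at w2.
Every branch closes (one shown): unsatisfiable in S5.

K, T, S4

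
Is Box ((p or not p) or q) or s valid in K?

Tableau for the negation not (Box ((p or not p) or q) or s):
1. not (Box ((p or not p) or q) or s), u
2. not Box ((p or not p) or q), u
3. not s, u
4. not ((p or not p) or q), v
5. not (p or not p), v
6. not q, v
7. not p, v
8. p, v
Accessibility: uRv
Branch closes: p and not p both at v.
Every branch of the negation's tableau closes; the branch above is one of them.

Valid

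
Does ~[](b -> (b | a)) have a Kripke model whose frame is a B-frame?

Unsatisfiable

1. ~[](b -> (b | a)), u
2. ~(b -> (b | a)), v   [~[]-rule on 1: fresh world v, uRv]
3. b, v   [~->-rule on 2]
4. ~(b | a), v   [~->-rule on 2]
5. ~b, v   [~|-rule on 4]
6. ~a, v   [~|-rule on 4]
Accessibility: uRu, uRv, vRu, vRv
Branch closes: b and ~b both at v.
All branches of the tableau close; one closing branch shown above.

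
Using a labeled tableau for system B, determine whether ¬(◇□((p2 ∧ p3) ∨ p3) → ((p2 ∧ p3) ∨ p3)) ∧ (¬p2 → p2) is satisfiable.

Unsatisfiable

1. ¬(◇□((p2 ∧ p3) ∨ p3) → ((p2 ∧ p3) ∨ p3)) ∧ (¬p2 → p2), 0
2. ¬(◇□((p2 ∧ p3) ∨ p3) → ((p2 ∧ p3) ∨ p3)), 0
3. ¬p2 → p2, 0
4. ◇□((p2 ∧ p3) ∨ p3), 0
5. ¬((p2 ∧ p3) ∨ p3), 0
6. ¬(p2 ∧ p3), 0
7. ¬p3, 0
8. p2, 0
9. □((p2 ∧ p3) ∨ p3), 1
10. (p2 ∧ p3) ∨ p3, 0
11. (p2 ∧ p3) ∨ p3, 1
12. p2 ∧ p3, 0
13. p3, 0
Accessibility: 0R0, 0R1, 1R0, 1R1
Branch closes: p3 and ¬p3 both at 0.
All branches of the tableau close; one closing branch shown above.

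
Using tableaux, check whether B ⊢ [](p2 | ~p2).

Tableau for the negation ~[](p2 | ~p2):
1. ~[](p2 | ~p2), u
2. ~(p2 | ~p2), v
3. ~p2, v
4. p2, v
Accessibility: uRu, uRv, vRu, vRv
Branch closes: p2 and ~p2 both at v.
Every branch of the negation's tableau closes; the branch above is one of them.

Valid in B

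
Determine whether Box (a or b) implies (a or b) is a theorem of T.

Tableau for the negation not (Box (a or b) implies (a or b)):
1. not (Box (a or b) implies (a or b)), 0
2. Box (a or b), 0   [neg-implies-rule on 1]
3. not (a or b), 0   [neg-implies-rule on 1]
4. not a, 0   [neg-or-rule on 3]
5. not b, 0   [neg-or-rule on 3]
6. a or b, 0   [Box-rule on 2 via 0R0]
7. b, 0   [or-rule on 6 (branches; this branch)]
Accessibility: 0R0
Branch closes: b and not b both at 0.
Every branch of the negation's tableau closes; the branch above is one of them.

Valid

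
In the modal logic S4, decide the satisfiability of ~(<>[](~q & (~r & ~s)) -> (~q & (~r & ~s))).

1. ~(<>[](~q & (~r & ~s)) -> (~q & (~r & ~s))), w0
2. <>[](~q & (~r & ~s)), w0
3. ~(~q & (~r & ~s)), w0
4. ~(~r & ~s), w0
5. s, w0
6. [](~q & (~r & ~s)), w1
7. ~q & (~r & ~s), w1
8. ~q, w1
9. ~r & ~s, w1
10. ~r, w1
11. ~s, w1
Accessibility: w0Rw0, w0Rw1, w1Rw1

Satisfiable (open branch found)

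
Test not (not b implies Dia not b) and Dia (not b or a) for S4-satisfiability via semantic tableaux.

Unsatisfiable (every branch closes)

1. not (not b implies Dia not b) and Dia (not b or a), u
2. not (not b implies Dia not b), u
3. Dia (not b or a), u
4. not b, u
5. not Dia not b, u
6. b, u
Accessibility: uRu
Branch closes: b and not b both at u.
All branches of the tableau close; one closing branch shown above.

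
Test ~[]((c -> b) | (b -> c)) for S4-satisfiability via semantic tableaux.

1. ~[]((c -> b) | (b -> c)), u
2. ~((c -> b) | (b -> c)), v
3. ~(c -> b), v
4. ~(b -> c), v
5. c, v
6. ~b, v
7. b, v
8. ~c, v
Accessibility: uRu, uRv, vRv
Branch closes: b and ~b both at v.
Every branch closes; the branch above is one of them.

Unsatisfiable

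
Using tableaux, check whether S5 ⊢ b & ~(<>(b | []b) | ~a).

Tableau for the negation ~(b & ~(<>(b | []b) | ~a)):
1. ~(b & ~(<>(b | []b) | ~a)), 0
2. <>(b | []b) | ~a, 0   [~&-rule on 1 (branches; this branch)]
3. ~a, 0   [|-rule on 2 (branches; this branch)]
Accessibility: 0R0
The negation has an open branch (countermodel exists).

Invalid (countermodel exists)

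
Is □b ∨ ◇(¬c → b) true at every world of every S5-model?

Tableau for the negation ¬(□b ∨ ◇(¬c → b)):
1. ¬(□b ∨ ◇(¬c → b)), w0
2. ¬□b, w0
3. ¬◇(¬c → b), w0
4. ¬(¬c → b), w0
5. ¬c, w0
6. ¬b, w0
7. ¬b, w1
8. ¬(¬c → b), w1
9. ¬c, w1
Accessibility: w0Rw0, w0Rw1, w1Rw0, w1Rw1
The negation has an open branch (countermodel exists).

Invalid (countermodel exists)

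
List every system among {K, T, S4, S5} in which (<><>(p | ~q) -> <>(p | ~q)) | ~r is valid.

S4-tableau for the negation ~((<><>(p | ~q) -> <>(p | ~q)) | ~r):
1. ~((<><>(p | ~q) -> <>(p | ~q)) | ~r), w0
2. ~(<><>(p | ~q) -> <>(p | ~q)), w0   [~|-rule on 1]
3. r, w0   [~|-rule on 1]
4. <><>(p | ~q), w0   [~->-rule on 2]
5. ~<>(p | ~q), w0   [~->-rule on 2]
6. ~(p | ~q), w0   [~<>-rule on 5 via w0Rw0]
7. ~p, w0   [~|-rule on 6]
8. q, w0   [~|-rule on 6]
9. <>(p | ~q), w1   [<>-rule on 4: fresh world w1, w0Rw1]
10. ~(p | ~q), w1   [~<>-rule on 5 via w0Rw1]
11. ~p, w1   [~|-rule on 10]
12. q, w1   [~|-rule on 10]
13. p | ~q, w2   [<>-rule on 9: fresh world w2, w1Rw2]
14. ~(p | ~q), w2   [~<>-rule on 5 via w0Rw2]
15. ~p, w2   [~|-rule on 14]
16. q, w2   [~|-rule on 14]
17. ~q, w2   [|-rule on 13 (branches; this branch)]
Accessibility: w0Rw0, w0Rw1, w0Rw2, w1Rw1, w1Rw2, w2Rw2
Branch closes: q and ~q both at w2.
Every branch closes (one shown): valid in S4, hence also in S5 (every theorem of S4 is a theorem of S5).
T-tableau for the negation ~((<><>(p | ~q) -> <>(p | ~q)) | ~r):
1. ~((<><>(p | ~q) -> <>(p | ~q)) | ~r), w0
2. ~(<><>(p | ~q) -> <>(p | ~q)), w0   [~|-rule on 1]
3. r, w0   [~|-rule on 1]
4. <><>(p | ~q), w0   [~->-rule on 2]
5. ~<>(p | ~q), w0   [~->-rule on 2]
6. ~(p | ~q), w0   [~<>-rule on 5 via w0Rw0]
7. ~p, w0   [~|-rule on 6]
8. q, w0   [~|-rule on 6]
9. <>(p | ~q), w1   [<>-rule on 4: fresh world w1, w0Rw1]
10. ~(p | ~q), w1   [~<>-rule on 5 via w0Rw1]
11. ~p, w1   [~|-rule on 10]
12. q, w1   [~|-rule on 10]
13. p | ~q, w2   [<>-rule on 9: fresh world w2, w1Rw2]
14. ~q, w2   [|-rule on 13 (branches; this branch)]
Accessibility: w0Rw0, w0Rw1, w1Rw1, w1Rw2, w2Rw2
Complete open branch: countermodel on a T-frame, so not valid in T, nor in K (the same frame is also a K-frame).

S4, S5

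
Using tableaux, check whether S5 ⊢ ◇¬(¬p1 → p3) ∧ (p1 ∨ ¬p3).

Invalid (countermodel exists)

Tableau for the negation ¬(◇¬(¬p1 → p3) ∧ (p1 ∨ ¬p3)):
1. ¬(◇¬(¬p1 → p3) ∧ (p1 ∨ ¬p3)), u
2. ¬(p1 ∨ ¬p3), u
3. ¬p1, u
4. p3, u
Accessibility: uRu
The negation has an open branch (countermodel exists).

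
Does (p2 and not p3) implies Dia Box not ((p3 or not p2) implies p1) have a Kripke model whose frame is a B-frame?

1. (p2 and not p3) implies Dia Box not ((p3 or not p2) implies p1), w0
2. Dia Box not ((p3 or not p2) implies p1), w0
3. Box not ((p3 or not p2) implies p1), w1
4. not ((p3 or not p2) implies p1), w0
5. p3 or not p2, w0
6. not p1, w0
7. not ((p3 or not p2) implies p1), w1
8. p3 or not p2, w1
9. not p1, w1
10. not p2, w0
11. not p2, w1
Accessibility: w0Rw0, w0Rw1, w1Rw0, w1Rw1

Satisfiable (open branch found)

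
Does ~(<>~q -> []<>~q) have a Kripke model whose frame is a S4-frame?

Satisfiable (open branch found)

1. ~(<>~q -> []<>~q), w0
2. <>~q, w0
3. ~[]<>~q, w0
4. ~q, w1
5. ~<>~q, w2
6. q, w2
Accessibility: w0Rw0, w0Rw1, w0Rw2, w1Rw1, w2Rw2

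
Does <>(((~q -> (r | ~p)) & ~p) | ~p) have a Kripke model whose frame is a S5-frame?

1. <>(((~q -> (r | ~p)) & ~p) | ~p), u
2. ((~q -> (r | ~p)) & ~p) | ~p, v
3. ~p, v
Accessibility: uRu, uRv, vRu, vRv

Satisfiable (open branch found)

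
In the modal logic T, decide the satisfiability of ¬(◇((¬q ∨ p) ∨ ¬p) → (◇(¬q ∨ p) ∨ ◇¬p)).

Unsatisfiable

1. ¬(◇((¬q ∨ p) ∨ ¬p) → (◇(¬q ∨ p) ∨ ◇¬p)), 0
2. ◇((¬q ∨ p) ∨ ¬p), 0
3. ¬(◇(¬q ∨ p) ∨ ◇¬p), 0
4. ¬◇(¬q ∨ p), 0
5. ¬◇¬p, 0
6. ¬(¬q ∨ p), 0
7. q, 0
8. ¬p, 0
9. p, 0
Accessibility: 0R0
Branch closes: p and ¬p both at 0.
All branches of the tableau close; one closing branch shown above.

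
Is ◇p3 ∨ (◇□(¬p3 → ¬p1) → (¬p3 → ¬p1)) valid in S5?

Valid in S5

Tableau for the negation ¬(◇p3 ∨ (◇□(¬p3 → ¬p1) → (¬p3 → ¬p1))):
1. ¬(◇p3 ∨ (◇□(¬p3 → ¬p1) → (¬p3 → ¬p1))), 0
2. ¬◇p3, 0   [¬∨-rule on 1]
3. ¬(◇□(¬p3 → ¬p1) → (¬p3 → ¬p1)), 0   [¬∨-rule on 1]
4. ◇□(¬p3 → ¬p1), 0   [¬→-rule on 3]
5. ¬(¬p3 → ¬p1), 0   [¬→-rule on 3]
6. ¬p3, 0   [¬→-rule on 5]
7. p1, 0   [¬→-rule on 5]
8. □(¬p3 → ¬p1), 1   [◇-rule on 4: fresh world 1, 0R1]
9. ¬p3, 1   [¬◇-rule on 2 via 0R1]
10. ¬p3 → ¬p1, 0   [□-rule on 8 via 1R0]
11. ¬p3 → ¬p1, 1   [□-rule on 8 via 1R1]
12. ¬p1, 0   [→-rule on 10 (branches; this branch)]
Accessibility: 0R0, 0R1, 1R0, 1R1
Branch closes: p1 and ¬p1 both at 0.
All branches of the negation close; one closing branch shown above.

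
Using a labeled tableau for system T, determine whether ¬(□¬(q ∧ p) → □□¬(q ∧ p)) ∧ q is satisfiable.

Yes, satisfiable

1. ¬(□¬(q ∧ p) → □□¬(q ∧ p)) ∧ q, 0
2. ¬(□¬(q ∧ p) → □□¬(q ∧ p)), 0   [∧-rule on 1]
3. q, 0   [∧-rule on 1]
4. □¬(q ∧ p), 0   [¬→-rule on 2]
5. ¬□□¬(q ∧ p), 0   [¬→-rule on 2]
6. ¬(q ∧ p), 0   [□-rule on 4 via 0R0]
7. ¬p, 0   [¬∧-rule on 6 (branches; this branch)]
8. ¬□¬(q ∧ p), 1   [¬□-rule on 5: fresh world 1, 0R1]
9. ¬(q ∧ p), 1   [□-rule on 4 via 0R1]
10. ¬p, 1   [¬∧-rule on 9 (branches; this branch)]
11. q ∧ p, 2   [¬□-rule on 8: fresh world 2, 1R2]
12. q, 2   [∧-rule on 11]
13. p, 2   [∧-rule on 11]
Accessibility: 0R0, 0R1, 1R1, 1R2, 2R2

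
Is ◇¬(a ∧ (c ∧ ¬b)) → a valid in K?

Tableau for the negation ¬(◇¬(a ∧ (c ∧ ¬b)) → a):
1. ¬(◇¬(a ∧ (c ∧ ¬b)) → a), 0
2. ◇¬(a ∧ (c ∧ ¬b)), 0
3. ¬a, 0
4. ¬(a ∧ (c ∧ ¬b)), 1
5. ¬(c ∧ ¬b), 1
6. b, 1
Accessibility: 0R1
The negation has an open branch (countermodel exists).

Invalid (countermodel exists)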